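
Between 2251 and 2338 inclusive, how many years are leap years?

21

Years divisible by 4: 2252, 2256, …, 2336 — 22 in all.
Of these, 2300 is divisible by 100 but not 400, so not leap.
Leap years: 22 − 1 = 21.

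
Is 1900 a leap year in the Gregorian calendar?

No

1900 is not a leap year (divisible by 100 but not 400).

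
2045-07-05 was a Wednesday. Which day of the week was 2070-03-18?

Day-of-year of July 5, 2045: 186.
Day-of-year of March 18, 2070: 77.
2045 has 365 days, so 365 − 186 = 179 days remain in 2045.
Full years 2046–2069: 18 common + 6 leap = 18×365 + 6×366 = 8766 days.
Total: 179 + 8766 + 77 = 9022 days.
9022 mod 7 = 6, so 6 days after Wednesday is Tuesday.

Tuesday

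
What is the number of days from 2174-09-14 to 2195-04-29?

7532

From September 14, 2174 to September 14, 2194: 20 years, of which 5 contain a Feb 29 — 15×365 + 5×366 = 7305 days.
September 2194: 30 − 14 = 16 days remain.
Then October (31), November (30), December (31), January (31), February 2195 (28), March (31): 31 + 30 + 31 + 31 + 28 + 31 = 182 days.
April 1–29, 2195: 29 days.
Residual: 227 days.
Total: 7532 days.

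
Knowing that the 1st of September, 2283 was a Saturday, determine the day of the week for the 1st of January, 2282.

Count forward from the earlier date (January 1, 2282) to the later (September 1, 2283):
Day-of-year of January 1, 2282: 1.
Day-of-year of September 1, 2283: 244.
2282 has 365 days, so 365 − 1 = 364 days remain in 2282.
Total: 364 + 244 = 608 days.
608 mod 7 = 6, so 6 days before Saturday is Sunday.

Sunday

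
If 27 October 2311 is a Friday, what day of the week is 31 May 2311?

Count forward from the earlier date (May 31, 2311) to the later (October 27, 2311):
May 2311: 31 − 31 = 0 days remain.
Then June (30), July (31), August (31), September (30): 30 + 31 + 31 + 30 = 122 days.
October 1–27, 2311: 27 days.
Total: 0 + 122 + 27 = 149 days.
149 mod 7 = 2, so 2 days before Friday is Wednesday.

Wednesday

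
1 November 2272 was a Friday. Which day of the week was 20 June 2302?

Friday

From November 1, 2272 to November 1, 2301: 29 years, of which 6 contain a Feb 29 — 23×365 + 6×366 = 10591 days.
(2300 is not a leap year (divisible by 100 but not 400).)
November 2301: 30 − 1 = 29 days remain.
Then December (31), January (31), February 2302 (28), March (31), April (30), May (31): 31 + 31 + 28 + 31 + 30 + 31 = 182 days.
June 1–20, 2302: 20 days.
Residual: 231 days.
Total: 10822 days.
10822 is a multiple of 7, so 20 June 2302 falls on the same weekday: Friday.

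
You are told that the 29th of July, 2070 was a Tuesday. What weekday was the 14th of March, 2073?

Tuesday

July 29, 2070 → July 29, 2071: 365 days.
July 29, 2071 → July 29, 2072: 366 days (2072 is a leap year).
July 2072: 31 − 29 = 2 days remain.
Then August (31), September (30), October (31), November (30), December (31), January (31), February 2073 (28): 31 + 30 + 31 + 30 + 31 + 31 + 28 = 212 days.
March 1–14, 2073: 14 days.
Residual: 228 days.
Total: 959 days.
959 is a multiple of 7, so the 14th of March, 2073 falls on the same weekday: Tuesday.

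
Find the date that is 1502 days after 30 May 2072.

10 July 2076

Count 1502 days after May 30, 2072:
Day-of-year of May 30, 2072: 151.
Day-of-year of July 10, 2076: 192.
2072 has 366 days, so 366 − 151 = 215 days remain in 2072.
Full years: 2073: 365; 2074: 365; 2075: 365. Sum = 1095.
Total: 215 + 1095 + 192 = 1502 days.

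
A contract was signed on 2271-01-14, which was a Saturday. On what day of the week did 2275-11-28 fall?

January 14, 2271 → January 14, 2272: 365 days.
January 14, 2272 → January 14, 2273: 366 days (2272 is a leap year).
January 14, 2273 → January 14, 2274: 365 days.
January 14, 2274 → January 14, 2275: 365 days.
January 2275: 31 − 14 = 17 days remain.
Then 9 full months totalling 273 days.
November 1–28, 2275: 28 days.
Residual: 318 days.
Total: 1779 days.
1779 mod 7 = 1, so 1 day after Saturday is Sunday.

Sunday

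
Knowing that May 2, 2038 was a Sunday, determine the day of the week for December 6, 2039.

Tuesday

Day-of-year of May 2, 2038: 122.
Day-of-year of December 6, 2039: 340.
2038 has 365 days, so 365 − 122 = 243 days remain in 2038.
Total: 243 + 340 = 583 days.
583 mod 7 = 2, so 2 days after Sunday is Tuesday.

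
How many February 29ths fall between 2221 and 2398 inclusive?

43

Years divisible by 4: 2224, 2228, …, 2396 — 44 in all.
Of these, 2300 is divisible by 100 but not 400, so not leap.
Leap years: 44 − 1 = 43.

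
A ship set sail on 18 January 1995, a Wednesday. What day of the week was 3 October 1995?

Tuesday

January 1995: 31 − 18 = 13 days remain.
Then February 1995 (28), March (31), April (30), May (31), June (30), July (31), August (31), September (30): 28 + 31 + 30 + 31 + 30 + 31 + 31 + 30 = 242 days.
October 1–3, 1995: 3 days.
Total: 13 + 242 + 3 = 258 days.
258 mod 7 = 6, so 6 days after Wednesday is Tuesday.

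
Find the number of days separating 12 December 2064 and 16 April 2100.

From December 12, 2064 to December 12, 2099: 35 years, of which 8 contain a Feb 29 — 27×365 + 8×366 = 12783 days.
December 2099: 31 − 12 = 19 days remain.
Then January (31), February 2100 (28), March (31): 31 + 28 + 31 = 90 days.
April 1–16, 2100: 16 days.
Residual: 125 days.
Total: 12908 days.

12908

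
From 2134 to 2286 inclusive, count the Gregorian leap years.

Years divisible by 4: 2136, 2140, …, 2284 — 38 in all.
Of these, 2200 is divisible by 100 but not 400, so not leap.
Leap years: 38 − 1 = 37.

37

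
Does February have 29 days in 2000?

2000 is a leap year (divisible by 400).

Yes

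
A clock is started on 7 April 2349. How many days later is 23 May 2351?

776

April 7, 2349 → April 7, 2350: 365 days.
April 7, 2350 → April 7, 2351: 365 days.
April 2351: 30 − 7 = 23 days remain.
May 1–23, 2351: 23 days.
Residual: 46 days.
Total: 776 days.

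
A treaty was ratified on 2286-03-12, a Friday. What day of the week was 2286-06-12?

March 2286: 31 − 12 = 19 days remain.
Then April (30), May (31): 30 + 31 = 61 days.
June 1–12, 2286: 12 days.
Total: 19 + 61 + 12 = 92 days.
92 mod 7 = 1, so 1 day after Friday is Saturday.

Saturday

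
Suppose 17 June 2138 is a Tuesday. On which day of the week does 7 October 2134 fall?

Thursday

Count forward from the earlier date (October 7, 2134) to the later (June 17, 2138):
October 7, 2134 → October 7, 2135: 365 days.
October 7, 2135 → October 7, 2136: 366 days (2136 is a leap year).
October 7, 2136 → October 7, 2137: 365 days.
October 2137: 31 − 7 = 24 days remain.
Then November (30), December (31), January (31), February 2138 (28), March (31), April (30), May (31): 30 + 31 + 31 + 28 + 31 + 30 + 31 = 212 days.
June 1–17, 2138: 17 days.
Residual: 253 days.
Total: 1349 days.
1349 mod 7 = 5, so 5 days before Tuesday is Thursday.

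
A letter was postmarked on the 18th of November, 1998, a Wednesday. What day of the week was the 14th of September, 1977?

Count forward from the earlier date (September 14, 1977) to the later (November 18, 1998):
From September 14, 1977 to September 14, 1998: 21 years, of which 5 contain a Feb 29 — 16×365 + 5×366 = 7670 days.
September 1998: 30 − 14 = 16 days remain.
Then October (31): 31 days.
November 1–18, 1998: 18 days.
Residual: 65 days.
Total: 7735 days.
7735 is a multiple of 7, so the 14th of September, 1977 falls on the same weekday: Wednesday.

Wednesday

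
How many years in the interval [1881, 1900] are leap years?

Years divisible by 4 in [1881, 1900]: 1884, 1888, 1892, 1896, 1900.
Of these, 1900 is divisible by 100 but not 400, so not leap.
Leap years: 5 − 1 = 4.

4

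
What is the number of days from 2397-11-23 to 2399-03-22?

Day-of-year of November 23, 2397: 327.
Day-of-year of March 22, 2399: 81.
2397 has 365 days, so 365 − 327 = 38 days remain in 2397.
Full years: 2398: 365. Sum = 365.
Total: 38 + 365 + 81 = 484 days.

484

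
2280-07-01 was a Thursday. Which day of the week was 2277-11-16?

Friday

Count forward from the earlier date (November 16, 2277) to the later (July 1, 2280):
November 16, 2277 → November 16, 2278: 365 days.
November 16, 2278 → November 16, 2279: 365 days.
November 2279: 30 − 16 = 14 days remain.
Then December (31), January (31), February 2280 (29), March (31), April (30), May (31), June (30): 31 + 31 + 29 + 31 + 30 + 31 + 30 = 213 days.
July 1, 2280: 1 day.
Residual: 228 days.
Total: 958 days.
958 mod 7 = 6, so 6 days before Thursday is Friday.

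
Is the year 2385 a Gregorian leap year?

2385 is not a leap year.

No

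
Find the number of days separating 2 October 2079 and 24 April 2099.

7144

Day-of-year of October 2, 2079: 275.
Day-of-year of April 24, 2099: 114.
2079 has 365 days, so 365 − 275 = 90 days remain in 2079.
Full years 2080–2098: 14 common + 5 leap = 14×365 + 5×366 = 6940 days.
Total: 90 + 6940 + 114 = 7144 days.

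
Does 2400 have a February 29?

Yes

2400 is a leap year (divisible by 400).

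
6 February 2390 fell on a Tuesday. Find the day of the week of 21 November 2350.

Count forward from the earlier date (November 21, 2350) to the later (February 6, 2390):
Day-of-year of November 21, 2350: 325.
Day-of-year of February 6, 2390: 37.
2350 has 365 days, so 365 − 325 = 40 days remain in 2350.
Full years 2351–2389: 29 common + 10 leap = 29×365 + 10×366 = 14245 days.
Total: 40 + 14245 + 37 = 14322 days.
14322 is a multiple of 7, so 21 November 2350 falls on the same weekday: Tuesday.

Tuesday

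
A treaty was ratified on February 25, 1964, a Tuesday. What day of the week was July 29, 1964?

Wednesday

February 1964: 29 − 25 = 4 days remain (1964 is a leap year, so February has 29 days).
Then March (31), April (30), May (31), June (30): 31 + 30 + 31 + 30 = 122 days.
July 1–29, 1964: 29 days.
Total: 4 + 122 + 29 = 155 days.
155 mod 7 = 1, so 1 day after Tuesday is Wednesday.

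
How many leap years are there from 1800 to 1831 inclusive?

7

Years divisible by 4 in [1800, 1831]: 1800, 1804, 1808, 1812, 1816, 1820, 1824, 1828.
Of these, 1800 is divisible by 100 but not 400, so not leap.
Leap years: 8 − 1 = 7.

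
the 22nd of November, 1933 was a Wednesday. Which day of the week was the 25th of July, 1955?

Day-of-year of November 22, 1933: 326.
Day-of-year of July 25, 1955: 206.
1933 has 365 days, so 365 − 326 = 39 days remain in 1933.
Full years 1934–1954: 16 common + 5 leap = 16×365 + 5×366 = 7670 days.
Total: 39 + 7670 + 206 = 7915 days.
7915 mod 7 = 5, so 5 days after Wednesday is Monday.

Monday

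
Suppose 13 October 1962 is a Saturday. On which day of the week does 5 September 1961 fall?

Count forward from the earlier date (September 5, 1961) to the later (October 13, 1962):
September 5, 1961 → September 5, 1962: 365 days.
September 1962: 30 − 5 = 25 days remain.
October 1–13, 1962: 13 days.
Residual: 38 days.
Total: 403 days.
403 mod 7 = 4, so 4 days before Saturday is Tuesday.

Tuesday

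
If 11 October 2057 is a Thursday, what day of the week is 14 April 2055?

Wednesday

Count forward from the earlier date (April 14, 2055) to the later (October 11, 2057):
Day-of-year of April 14, 2055: 104.
Day-of-year of October 11, 2057: 284.
2055 has 365 days, so 365 − 104 = 261 days remain in 2055.
Full years: 2056: 366. Sum = 366.
Total: 261 + 366 + 284 = 911 days.
911 mod 7 = 1, so 1 day before Thursday is Wednesday.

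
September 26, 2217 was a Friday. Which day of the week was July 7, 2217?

Count forward from the earlier date (July 7, 2217) to the later (September 26, 2217):
July 2217: 31 − 7 = 24 days remain.
Then August (31): 31 days.
September 1–26, 2217: 26 days.
Total: 24 + 31 + 26 = 81 days.
81 mod 7 = 4, so 4 days before Friday is Monday.

Monday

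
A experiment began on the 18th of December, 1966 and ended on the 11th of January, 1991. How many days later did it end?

8790

From December 18, 1966 to December 18, 1990: 24 years, of which 6 contain a Feb 29 — 18×365 + 6×366 = 8766 days.
December 1990: 31 − 18 = 13 days remain.
January 1–11, 1991: 11 days.
Residual: 24 days.
Total: 8790 days.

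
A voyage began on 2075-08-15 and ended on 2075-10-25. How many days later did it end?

August 2075: 31 − 15 = 16 days remain.
Then September (30): 30 days.
October 1–25, 2075: 25 days.
Total: 16 + 30 + 25 = 71 days.

71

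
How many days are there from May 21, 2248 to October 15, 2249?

May 21, 2248 → May 21, 2249: 365 days.
May 2249: 31 − 21 = 10 days remain.
Then June (30), July (31), August (31), September (30): 30 + 31 + 31 + 30 = 122 days.
October 1–15, 2249: 15 days.
Residual: 147 days.
Total: 512 days.

512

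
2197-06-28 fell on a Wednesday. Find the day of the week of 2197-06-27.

Tuesday

Count forward from the earlier date (June 27, 2197) to the later (June 28, 2197):
Within June 2197: 28 − 27 = 1 day.
1 mod 7 = 1, so 1 day before Wednesday is Tuesday.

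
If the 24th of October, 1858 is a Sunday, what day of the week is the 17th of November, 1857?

Tuesday

Count forward from the earlier date (November 17, 1857) to the later (October 24, 1858):
November 1857: 30 − 17 = 13 days remain.
Then 10 full months totalling 304 days.
October 1–24, 1858: 24 days.
Residual: 341 days.
Total: 341 days.
341 mod 7 = 5, so 5 days before Sunday is Tuesday.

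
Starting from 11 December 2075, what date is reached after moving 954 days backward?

1 May 2073

Count 954 days before December 11, 2075:
May 1, 2073 → May 1, 2074: 365 days.
May 1, 2074 → May 1, 2075: 365 days.
May 2075: 31 − 1 = 30 days remain.
Then June (30), July (31), August (31), September (30), October (31), November (30): 30 + 31 + 31 + 30 + 31 + 30 = 183 days.
December 1–11, 2075: 11 days.
Residual: 224 days.
Total: 954 days.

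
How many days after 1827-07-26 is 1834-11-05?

2659

From July 26, 1827 to July 26, 1834: 7 years, of which 2 contain a Feb 29 — 5×365 + 2×366 = 2557 days.
July 1834: 31 − 26 = 5 days remain.
Then August (31), September (30), October (31): 31 + 30 + 31 = 92 days.
November 1–5, 1834: 5 days.
Residual: 102 days.
Total: 2659 days.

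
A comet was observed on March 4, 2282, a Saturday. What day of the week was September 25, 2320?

Saturday

From March 4, 2282 to March 4, 2320: 38 years, of which 9 contain a Feb 29 — 29×365 + 9×366 = 13879 days.
(2300 is not a leap year (divisible by 100 but not 400).)
March 2320: 31 − 4 = 27 days remain.
Then April (30), May (31), June (30), July (31), August (31): 30 + 31 + 30 + 31 + 31 = 153 days.
September 1–25, 2320: 25 days.
Residual: 205 days.
Total: 14084 days.
14084 is a multiple of 7, so September 25, 2320 falls on the same weekday: Saturday.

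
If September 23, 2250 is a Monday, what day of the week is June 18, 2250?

Count forward from the earlier date (June 18, 2250) to the later (September 23, 2250):
June 2250: 30 − 18 = 12 days remain.
Then July (31), August (31): 31 + 31 = 62 days.
September 1–23, 2250: 23 days.
Total: 12 + 62 + 23 = 97 days.
97 mod 7 = 6, so 6 days before Monday is Tuesday.

Tuesday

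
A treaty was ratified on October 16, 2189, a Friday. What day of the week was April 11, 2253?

Monday

From October 16, 2189 to October 16, 2252: 63 years, of which 15 contain a Feb 29 — 48×365 + 15×366 = 23010 days.
(2200 is not a leap year (divisible by 100 but not 400).)
October 2252: 31 − 16 = 15 days remain.
Then November (30), December (31), January (31), February 2253 (28), March (31): 30 + 31 + 31 + 28 + 31 = 151 days.
April 1–11, 2253: 11 days.
Residual: 177 days.
Total: 23187 days.
23187 mod 7 = 3, so 3 days after Friday is Monday.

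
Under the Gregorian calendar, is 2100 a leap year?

No

2100 is not a leap year (divisible by 100 but not 400).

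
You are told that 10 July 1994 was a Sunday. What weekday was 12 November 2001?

Day-of-year of July 10, 1994: 191.
Day-of-year of November 12, 2001: 316.
1994 has 365 days, so 365 − 191 = 174 days remain in 1994.
Full years: 1995: 365; 1996: 366; 1997: 365; 1998: 365; 1999: 365; 2000: 366. Sum = 2192.
Total: 174 + 2192 + 316 = 2682 days.
2682 mod 7 = 1, so 1 day after Sunday is Monday.

Monday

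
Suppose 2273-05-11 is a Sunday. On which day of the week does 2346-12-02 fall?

From May 11, 2273 to May 11, 2346: 73 years, of which 17 contain a Feb 29 — 56×365 + 17×366 = 26662 days.
(2300 is not a leap year (divisible by 100 but not 400).)
May 2346: 31 − 11 = 20 days remain.
Then June (30), July (31), August (31), September (30), October (31), November (30): 30 + 31 + 31 + 30 + 31 + 30 = 183 days.
December 1–2, 2346: 2 days.
Residual: 205 days.
Total: 26867 days.
26867 mod 7 = 1, so 1 day after Sunday is Monday.

Monday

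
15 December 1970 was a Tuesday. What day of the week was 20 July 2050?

Wednesday

From December 15, 1970 to December 15, 2049: 79 years, of which 20 contain a Feb 29 — 59×365 + 20×366 = 28855 days.
(2000 is a leap year (divisible by 400).)
December 2049: 31 − 15 = 16 days remain.
Then January (31), February 2050 (28), March (31), April (30), May (31), June (30): 31 + 28 + 31 + 30 + 31 + 30 = 181 days.
July 1–20, 2050: 20 days.
Residual: 217 days.
Total: 29072 days.
29072 mod 7 = 1, so 1 day after Tuesday is Wednesday.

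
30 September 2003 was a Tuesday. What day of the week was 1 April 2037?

Wednesday

Day-of-year of September 30, 2003: 273.
Day-of-year of April 1, 2037: 91.
2003 has 365 days, so 365 − 273 = 92 days remain in 2003.
Full years 2004–2036: 24 common + 9 leap = 24×365 + 9×366 = 12054 days.
Total: 92 + 12054 + 91 = 12237 days.
12237 mod 7 = 1, so 1 day after Tuesday is Wednesday.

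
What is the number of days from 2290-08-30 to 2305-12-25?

From August 30, 2290 to August 30, 2305: 15 years, of which 3 contain a Feb 29 — 12×365 + 3×366 = 5478 days.
(2300 is not a leap year (divisible by 100 but not 400).)
August 2305: 31 − 30 = 1 day remains.
Then September (30), October (31), November (30): 30 + 31 + 30 = 91 days.
December 1–25, 2305: 25 days.
Residual: 117 days.
Total: 5595 days.

5595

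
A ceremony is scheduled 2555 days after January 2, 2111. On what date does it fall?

December 31, 2117

Count 2555 days after January 2, 2111:
January 2, 2111 → January 2, 2112: 365 days.
January 2, 2112 → January 2, 2113: 366 days (2112 is a leap year).
January 2, 2113 → January 2, 2114: 365 days.
January 2, 2114 → January 2, 2115: 365 days.
January 2, 2115 → January 2, 2116: 365 days.
January 2, 2116 → January 2, 2117: 366 days (2116 is a leap year).
January 2117: 31 − 2 = 29 days remain.
Then 10 full months totalling 303 days.
December 1–31, 2117: 31 days.
Residual: 363 days.
Total: 2555 days.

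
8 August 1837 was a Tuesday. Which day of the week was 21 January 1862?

From August 8, 1837 to August 8, 1861: 24 years, of which 6 contain a Feb 29 — 18×365 + 6×366 = 8766 days.
August 1861: 31 − 8 = 23 days remain.
Then September (30), October (31), November (30), December (31): 30 + 31 + 30 + 31 = 122 days.
January 1–21, 1862: 21 days.
Residual: 166 days.
Total: 8932 days.
8932 is a multiple of 7, so 21 January 1862 falls on the same weekday: Tuesday.

Tuesday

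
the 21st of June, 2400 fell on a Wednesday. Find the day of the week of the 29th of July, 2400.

June 2400: 30 − 21 = 9 days remain.
July 1–29, 2400: 29 days.
Total: 9 + 29 = 38 days.
38 mod 7 = 3, so 3 days after Wednesday is Saturday.

Saturday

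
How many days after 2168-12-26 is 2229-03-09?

21987

Day-of-year of December 26, 2168: 361.
Day-of-year of March 9, 2229: 68.
2168 has 366 days, so 366 − 361 = 5 days remain in 2168.
Full years 2169–2228: 46 common + 14 leap = 46×365 + 14×366 = 21914 days.
Total: 5 + 21914 + 68 = 21987 days.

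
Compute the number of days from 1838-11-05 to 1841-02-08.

Day-of-year of November 5, 1838: 309.
Day-of-year of February 8, 1841: 39.
1838 has 365 days, so 365 − 309 = 56 days remain in 1838.
Full years: 1839: 365; 1840: 366. Sum = 731.
Total: 56 + 731 + 39 = 826 days.

826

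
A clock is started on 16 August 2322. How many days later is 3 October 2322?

August 2322: 31 − 16 = 15 days remain.
Then September (30): 30 days.
October 1–3, 2322: 3 days.
Total: 15 + 30 + 3 = 48 days.

48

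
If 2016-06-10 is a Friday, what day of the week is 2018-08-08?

June 10, 2016 → June 10, 2017: 365 days.
June 10, 2017 → June 10, 2018: 365 days.
June 2018: 30 − 10 = 20 days remain.
Then July (31): 31 days.
August 1–8, 2018: 8 days.
Residual: 59 days.
Total: 789 days.
789 mod 7 = 5, so 5 days after Friday is Wednesday.

Wednesday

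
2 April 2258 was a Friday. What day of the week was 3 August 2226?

Thursday

Count forward from the earlier date (August 3, 2226) to the later (April 2, 2258):
From August 3, 2226 to August 3, 2257: 31 years, of which 8 contain a Feb 29 — 23×365 + 8×366 = 11323 days.
August 2257: 31 − 3 = 28 days remain.
Then September (30), October (31), November (30), December (31), January (31), February 2258 (28), March (31): 30 + 31 + 30 + 31 + 31 + 28 + 31 = 212 days.
April 1–2, 2258: 2 days.
Residual: 242 days.
Total: 11565 days.
11565 mod 7 = 1, so 1 day before Friday is Thursday.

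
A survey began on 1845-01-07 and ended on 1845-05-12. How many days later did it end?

January 1845: 31 − 7 = 24 days remain.
Then February 1845 (28), March (31), April (30): 28 + 31 + 30 = 89 days.
May 1–12, 1845: 12 days.
Total: 24 + 89 + 12 = 125 days.

125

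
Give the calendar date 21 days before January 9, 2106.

December 19, 2105

Count 21 days before January 9, 2106:
Day-of-year of December 19, 2105: 353.
Day-of-year of January 9, 2106: 9.
2105 has 365 days, so 365 − 353 = 12 days remain in 2105.
Total: 12 + 9 = 21 days.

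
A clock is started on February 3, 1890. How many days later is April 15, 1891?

February 3, 1890 → February 3, 1891: 365 days.
February 1891: 28 − 3 = 25 days remain (1891 is not a leap year, so February has 28 days).
Then March (31): 31 days.
April 1–15, 1891: 15 days.
Residual: 71 days.
Total: 436 days.

436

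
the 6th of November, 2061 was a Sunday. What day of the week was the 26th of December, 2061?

Monday

November 2061: 30 − 6 = 24 days remain.
December 1–26, 2061: 26 days.
Total: 24 + 26 = 50 days.
50 mod 7 = 1, so 1 day after Sunday is Monday.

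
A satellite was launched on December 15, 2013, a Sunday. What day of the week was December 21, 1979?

Count forward from the earlier date (December 21, 1979) to the later (December 15, 2013):
From December 21, 1979 to December 21, 2012: 33 years, of which 9 contain a Feb 29 — 24×365 + 9×366 = 12054 days.
(2000 is a leap year (divisible by 400).)
December 2012: 31 − 21 = 10 days remain.
Then 11 full months totalling 334 days.
December 1–15, 2013: 15 days.
Residual: 359 days.
Total: 12413 days.
12413 mod 7 = 2, so 2 days before Sunday is Friday.

Friday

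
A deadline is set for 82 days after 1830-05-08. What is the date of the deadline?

1830-07-29

Count 82 days after May 8, 1830:
May 1830: 31 − 8 = 23 days remain.
Then June (30): 30 days.
July 1–29, 1830: 29 days.
Total: 23 + 30 + 29 = 82 days.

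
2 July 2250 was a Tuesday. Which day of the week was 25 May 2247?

Tuesday

Count forward from the earlier date (May 25, 2247) to the later (July 2, 2250):
May 25, 2247 → May 25, 2248: 366 days (2248 is a leap year).
May 25, 2248 → May 25, 2249: 365 days.
May 25, 2249 → May 25, 2250: 365 days.
May 2250: 31 − 25 = 6 days remain.
Then June (30): 30 days.
July 1–2, 2250: 2 days.
Residual: 38 days.
Total: 1134 days.
1134 is a multiple of 7, so 25 May 2247 falls on the same weekday: Tuesday.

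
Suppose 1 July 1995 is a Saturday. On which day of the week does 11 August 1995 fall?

Friday

July 1995: 31 − 1 = 30 days remain.
August 1–11, 1995: 11 days.
Total: 30 + 11 = 41 days.
41 mod 7 = 6, so 6 days after Saturday is Friday.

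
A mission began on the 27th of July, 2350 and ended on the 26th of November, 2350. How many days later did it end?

122

July 2350: 31 − 27 = 4 days remain.
Then August (31), September (30), October (31): 31 + 30 + 31 = 92 days.
November 1–26, 2350: 26 days.
Total: 4 + 92 + 26 = 122 days.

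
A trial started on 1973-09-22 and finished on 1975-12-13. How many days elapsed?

812

September 22, 1973 → September 22, 1974: 365 days.
September 22, 1974 → September 22, 1975: 365 days.
September 1975: 30 − 22 = 8 days remain.
Then October (31), November (30): 31 + 30 = 61 days.
December 1–13, 1975: 13 days.
Residual: 82 days.
Total: 812 days.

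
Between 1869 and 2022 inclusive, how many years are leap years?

Years divisible by 4: 1872, 1876, …, 2020 — 38 in all.
Of these, 1900 is divisible by 100 but not 400, so not leap.
2000 is divisible by 400, so still leap.
Leap years: 38 − 1 = 37.

37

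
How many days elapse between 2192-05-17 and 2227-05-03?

12768

From May 17, 2192 to May 17, 2226: 34 years, of which 7 contain a Feb 29 — 27×365 + 7×366 = 12417 days.
(2200 is not a leap year (divisible by 100 but not 400).)
May 2226: 31 − 17 = 14 days remain.
Then 11 full months totalling 334 days.
May 1–3, 2227: 3 days.
Residual: 351 days.
Total: 12768 days.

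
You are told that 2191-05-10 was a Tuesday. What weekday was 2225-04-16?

Day-of-year of May 10, 2191: 130.
Day-of-year of April 16, 2225: 106.
2191 has 365 days, so 365 − 130 = 235 days remain in 2191.
Full years 2192–2224: 25 common + 8 leap = 25×365 + 8×366 = 12053 days.
Total: 235 + 12053 + 106 = 12394 days.
12394 mod 7 = 4, so 4 days after Tuesday is Saturday.

Saturday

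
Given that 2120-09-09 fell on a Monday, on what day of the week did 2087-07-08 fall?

Count forward from the earlier date (July 8, 2087) to the later (September 9, 2120):
Day-of-year of July 8, 2087: 189.
Day-of-year of September 9, 2120: 253.
2087 has 365 days, so 365 − 189 = 176 days remain in 2087.
Full years 2088–2119: 25 common + 7 leap = 25×365 + 7×366 = 11687 days.
Total: 176 + 11687 + 253 = 12116 days.
12116 mod 7 = 6, so 6 days before Monday is Tuesday.

Tuesday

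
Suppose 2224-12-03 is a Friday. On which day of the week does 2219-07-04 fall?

Sunday

Count forward from the earlier date (July 4, 2219) to the later (December 3, 2224):
July 4, 2219 → July 4, 2220: 366 days (2220 is a leap year).
July 4, 2220 → July 4, 2221: 365 days.
July 4, 2221 → July 4, 2222: 365 days.
July 4, 2222 → July 4, 2223: 365 days.
July 4, 2223 → July 4, 2224: 366 days (2224 is a leap year).
July 2224: 31 − 4 = 27 days remain.
Then August (31), September (30), October (31), November (30): 31 + 30 + 31 + 30 = 122 days.
December 1–3, 2224: 3 days.
Residual: 152 days.
Total: 1979 days.
1979 mod 7 = 5, so 5 days before Friday is Sunday.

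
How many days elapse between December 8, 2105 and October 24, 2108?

1051

Day-of-year of December 8, 2105: 342.
Day-of-year of October 24, 2108: 298.
2105 has 365 days, so 365 − 342 = 23 days remain in 2105.
Full years: 2106: 365; 2107: 365. Sum = 730.
Total: 23 + 730 + 298 = 1051 days.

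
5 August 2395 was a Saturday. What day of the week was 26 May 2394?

Thursday

Count forward from the earlier date (May 26, 2394) to the later (August 5, 2395):
Day-of-year of May 26, 2394: 146.
Day-of-year of August 5, 2395: 217.
2394 has 365 days, so 365 − 146 = 219 days remain in 2394.
Total: 219 + 217 = 436 days.
436 mod 7 = 2, so 2 days before Saturday is Thursday.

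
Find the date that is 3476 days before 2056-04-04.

2046-09-28

Count 3476 days before April 4, 2056:
From September 28, 2046 to September 28, 2055: 9 years, of which 2 contain a Feb 29 — 7×365 + 2×366 = 3287 days.
September 2055: 30 − 28 = 2 days remain.
Then October (31), November (30), December (31), January (31), February 2056 (29), March (31): 31 + 30 + 31 + 31 + 29 + 31 = 183 days.
April 1–4, 2056: 4 days.
Residual: 189 days.
Total: 3476 days.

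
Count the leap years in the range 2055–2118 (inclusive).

Years divisible by 4: 2056, 2060, …, 2116 — 16 in all.
Of these, 2100 is divisible by 100 but not 400, so not leap.
Leap years: 16 − 1 = 15.

15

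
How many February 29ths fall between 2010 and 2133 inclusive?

Years divisible by 4: 2012, 2016, …, 2132 — 31 in all.
Of these, 2100 is divisible by 100 but not 400, so not leap.
Leap years: 31 − 1 = 30.

30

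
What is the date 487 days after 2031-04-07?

2032-08-06

Count 487 days after April 7, 2031:
Day-of-year of April 7, 2031: 97.
Day-of-year of August 6, 2032: 219.
2031 has 365 days, so 365 − 97 = 268 days remain in 2031.
Total: 268 + 219 = 487 days.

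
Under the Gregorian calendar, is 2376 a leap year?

2376 is a leap year.

Yes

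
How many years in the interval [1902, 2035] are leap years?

Years divisible by 4: 1904, 1908, …, 2032 — 33 in all.
2000 is divisible by 400, so still leap.
No century exceptions apply. Count: 33.

33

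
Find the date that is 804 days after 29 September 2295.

11 December 2297

Count 804 days after September 29, 2295:
September 29, 2295 → September 29, 2296: 366 days (2296 is a leap year).
September 29, 2296 → September 29, 2297: 365 days.
September 2297: 30 − 29 = 1 day remains.
Then October (31), November (30): 31 + 30 = 61 days.
December 1–11, 2297: 11 days.
Residual: 73 days.
Total: 804 days.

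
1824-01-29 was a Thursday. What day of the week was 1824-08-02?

Monday

January 1824: 31 − 29 = 2 days remain.
Then February 1824 (29), March (31), April (30), May (31), June (30), July (31): 29 + 31 + 30 + 31 + 30 + 31 = 182 days.
August 1–2, 1824: 2 days.
Total: 2 + 182 + 2 = 186 days.
186 mod 7 = 4, so 4 days after Thursday is Monday.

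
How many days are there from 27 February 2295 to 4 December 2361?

From February 27, 2295 to February 27, 2361: 66 years, of which 16 contain a Feb 29 — 50×365 + 16×366 = 24106 days.
(2300 is not a leap year (divisible by 100 but not 400).)
February 2361: 28 − 27 = 1 day remains (2361 is not a leap year, so February has 28 days).
Then 9 full months totalling 275 days.
December 1–4, 2361: 4 days.
Residual: 280 days.
Total: 24386 days.

24386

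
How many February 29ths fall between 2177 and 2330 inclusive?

36

Years divisible by 4: 2180, 2184, …, 2328 — 38 in all.
Of these, 2200, 2300 are divisible by 100 but not 400, so not leap.
Leap years: 38 − 2 = 36.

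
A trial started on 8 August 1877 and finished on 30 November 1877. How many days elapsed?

114

August 1877: 31 − 8 = 23 days remain.
Then September (30), October (31): 30 + 31 = 61 days.
November 1–30, 1877: 30 days.
Total: 23 + 61 + 30 = 114 days.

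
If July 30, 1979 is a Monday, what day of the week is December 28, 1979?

July 1979: 31 − 30 = 1 day remains.
Then August (31), September (30), October (31), November (30): 31 + 30 + 31 + 30 = 122 days.
December 1–28, 1979: 28 days.
Total: 1 + 122 + 28 = 151 days.
151 mod 7 = 4, so 4 days after Monday is Friday.

Friday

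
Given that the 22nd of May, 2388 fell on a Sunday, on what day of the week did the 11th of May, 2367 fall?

Count forward from the earlier date (May 11, 2367) to the later (May 22, 2388):
From May 11, 2367 to May 11, 2388: 21 years, of which 6 contain a Feb 29 — 15×365 + 6×366 = 7671 days.
Within May 2388: 22 − 11 = 11 days.
Total: 7682 days.
7682 mod 7 = 3, so 3 days before Sunday is Thursday.

Thursday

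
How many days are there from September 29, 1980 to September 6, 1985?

1803

September 29, 1980 → September 29, 1981: 365 days.
September 29, 1981 → September 29, 1982: 365 days.
September 29, 1982 → September 29, 1983: 365 days.
September 29, 1983 → September 29, 1984: 366 days (1984 is a leap year).
September 1984: 30 − 29 = 1 day remains.
Then 11 full months totalling 335 days.
September 1–6, 1985: 6 days.
Residual: 342 days.
Total: 1803 days.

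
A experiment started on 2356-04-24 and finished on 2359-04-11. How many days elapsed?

April 24, 2356 → April 24, 2357: 365 days.
April 24, 2357 → April 24, 2358: 365 days.
April 2358: 30 − 24 = 6 days remain.
Then 11 full months totalling 335 days.
April 1–11, 2359: 11 days.
Residual: 352 days.
Total: 1082 days.

1082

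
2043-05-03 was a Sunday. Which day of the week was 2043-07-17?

May 2043: 31 − 3 = 28 days remain.
Then June (30): 30 days.
July 1–17, 2043: 17 days.
Total: 28 + 30 + 17 = 75 days.
75 mod 7 = 5, so 5 days after Sunday is Friday.

Friday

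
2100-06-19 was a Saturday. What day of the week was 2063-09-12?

Wednesday

Count forward from the earlier date (September 12, 2063) to the later (June 19, 2100):
Day-of-year of September 12, 2063: 255.
Day-of-year of June 19, 2100: 170.
2063 has 365 days, so 365 − 255 = 110 days remain in 2063.
Full years 2064–2099: 27 common + 9 leap = 27×365 + 9×366 = 13149 days.
Total: 110 + 13149 + 170 = 13429 days.
13429 mod 7 = 3, so 3 days before Saturday is Wednesday.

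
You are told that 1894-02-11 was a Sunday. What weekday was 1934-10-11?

Day-of-year of February 11, 1894: 42.
Day-of-year of October 11, 1934: 284.
1894 has 365 days, so 365 − 42 = 323 days remain in 1894.
Full years 1895–1933: 30 common + 9 leap = 30×365 + 9×366 = 14244 days.
Total: 323 + 14244 + 284 = 14851 days.
14851 mod 7 = 4, so 4 days after Sunday is Thursday.

Thursday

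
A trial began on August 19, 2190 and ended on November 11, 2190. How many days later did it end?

August 2190: 31 − 19 = 12 days remain.
Then September (30), October (31): 30 + 31 = 61 days.
November 1–11, 2190: 11 days.
Total: 12 + 61 + 11 = 84 days.

84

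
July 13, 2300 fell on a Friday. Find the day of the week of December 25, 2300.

July 2300: 31 − 13 = 18 days remain.
Then August (31), September (30), October (31), November (30): 31 + 30 + 31 + 30 = 122 days.
December 1–25, 2300: 25 days.
Total: 18 + 122 + 25 = 165 days.
165 mod 7 = 4, so 4 days after Friday is Tuesday.

Tuesday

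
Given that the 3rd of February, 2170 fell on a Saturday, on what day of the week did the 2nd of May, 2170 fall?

Wednesday

February 2170: 28 − 3 = 25 days remain (2170 is not a leap year, so February has 28 days).
Then March (31), April (30): 31 + 30 = 61 days.
May 1–2, 2170: 2 days.
Total: 25 + 61 + 2 = 88 days.
88 mod 7 = 4, so 4 days after Saturday is Wednesday.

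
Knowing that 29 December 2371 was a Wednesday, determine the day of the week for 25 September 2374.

December 29, 2371 → December 29, 2372: 366 days (2372 is a leap year).
December 29, 2372 → December 29, 2373: 365 days.
December 2373: 31 − 29 = 2 days remain.
Then January (31), February 2374 (28), March (31), April (30), May (31), June (30), July (31), August (31): 31 + 28 + 31 + 30 + 31 + 30 + 31 + 31 = 243 days.
September 1–25, 2374: 25 days.
Residual: 270 days.
Total: 1001 days.
1001 is a multiple of 7, so 25 September 2374 falls on the same weekday: Wednesday.

Wednesday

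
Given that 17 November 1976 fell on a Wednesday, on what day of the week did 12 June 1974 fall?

Wednesday

Count forward from the earlier date (June 12, 1974) to the later (November 17, 1976):
Day-of-year of June 12, 1974: 163.
Day-of-year of November 17, 1976: 322.
1974 has 365 days, so 365 − 163 = 202 days remain in 1974.
Full years: 1975: 365. Sum = 365.
Total: 202 + 365 + 322 = 889 days.
889 is a multiple of 7, so 12 June 1974 falls on the same weekday: Wednesday.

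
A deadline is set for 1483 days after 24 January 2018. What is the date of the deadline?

15 February 2022

Count 1483 days after January 24, 2018:
Day-of-year of January 24, 2018: 24.
Day-of-year of February 15, 2022: 46.
2018 has 365 days, so 365 − 24 = 341 days remain in 2018.
Full years: 2019: 365; 2020: 366; 2021: 365. Sum = 1096.
Total: 341 + 1096 + 46 = 1483 days.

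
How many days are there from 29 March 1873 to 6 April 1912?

From March 29, 1873 to March 29, 1912: 39 years, of which 9 contain a Feb 29 — 30×365 + 9×366 = 14244 days.
(1900 is not a leap year (divisible by 100 but not 400).)
March 1912: 31 − 29 = 2 days remain.
April 1–6, 1912: 6 days.
Residual: 8 days.
Total: 14252 days.

14252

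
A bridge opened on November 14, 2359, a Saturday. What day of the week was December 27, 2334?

Thursday

Count forward from the earlier date (December 27, 2334) to the later (November 14, 2359):
Day-of-year of December 27, 2334: 361.
Day-of-year of November 14, 2359: 318.
2334 has 365 days, so 365 − 361 = 4 days remain in 2334.
Full years 2335–2358: 18 common + 6 leap = 18×365 + 6×366 = 8766 days.
Total: 4 + 8766 + 318 = 9088 days.
9088 mod 7 = 2, so 2 days before Saturday is Thursday.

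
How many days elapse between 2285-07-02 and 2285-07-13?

11

Within July 2285: 13 − 2 = 11 days.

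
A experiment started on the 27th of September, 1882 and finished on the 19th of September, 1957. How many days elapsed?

From September 27, 1882 to September 27, 1956: 74 years, of which 18 contain a Feb 29 — 56×365 + 18×366 = 27028 days.
(1900 is not a leap year (divisible by 100 but not 400).)
September 1956: 30 − 27 = 3 days remain.
Then 11 full months totalling 335 days.
September 1–19, 1957: 19 days.
Residual: 357 days.
Total: 27385 days.

27385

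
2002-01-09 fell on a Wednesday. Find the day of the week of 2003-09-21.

January 9, 2002 → January 9, 2003: 365 days.
January 2003: 31 − 9 = 22 days remain.
Then February 2003 (28), March (31), April (30), May (31), June (30), July (31), August (31): 28 + 31 + 30 + 31 + 30 + 31 + 31 = 212 days.
September 1–21, 2003: 21 days.
Residual: 255 days.
Total: 620 days.
620 mod 7 = 4, so 4 days after Wednesday is Sunday.

Sunday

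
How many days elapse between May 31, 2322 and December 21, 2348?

Day-of-year of May 31, 2322: 151.
Day-of-year of December 21, 2348: 356.
2322 has 365 days, so 365 − 151 = 214 days remain in 2322.
Full years 2323–2347: 19 common + 6 leap = 19×365 + 6×366 = 9131 days.
Total: 214 + 9131 + 356 = 9701 days.

9701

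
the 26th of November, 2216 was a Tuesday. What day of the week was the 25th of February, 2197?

Count forward from the earlier date (February 25, 2197) to the later (November 26, 2216):
From February 25, 2197 to February 25, 2216: 19 years, of which 3 contain a Feb 29 — 16×365 + 3×366 = 6938 days.
(2200 is not a leap year (divisible by 100 but not 400).)
February 2216: 29 − 25 = 4 days remain (2216 is a leap year, so February has 29 days).
Then March (31), April (30), May (31), June (30), July (31), August (31), September (30), October (31): 31 + 30 + 31 + 30 + 31 + 31 + 30 + 31 = 245 days.
November 1–26, 2216: 26 days.
Residual: 275 days.
Total: 7213 days.
7213 mod 7 = 3, so 3 days before Tuesday is Saturday.

Saturday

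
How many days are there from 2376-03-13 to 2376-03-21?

8

Within March 2376: 21 − 13 = 8 days.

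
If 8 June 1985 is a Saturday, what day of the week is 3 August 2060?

Tuesday

Day-of-year of June 8, 1985: 159.
Day-of-year of August 3, 2060: 216.
1985 has 365 days, so 365 − 159 = 206 days remain in 1985.
Full years 1986–2059: 56 common + 18 leap = 56×365 + 18×366 = 27028 days.
Total: 206 + 27028 + 216 = 27450 days.
27450 mod 7 = 3, so 3 days after Saturday is Tuesday.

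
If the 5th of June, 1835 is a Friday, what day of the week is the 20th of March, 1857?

Day-of-year of June 5, 1835: 156.
Day-of-year of March 20, 1857: 79.
1835 has 365 days, so 365 − 156 = 209 days remain in 1835.
Full years 1836–1856: 15 common + 6 leap = 15×365 + 6×366 = 7671 days.
Total: 209 + 7671 + 79 = 7959 days.
7959 is a multiple of 7, so the 20th of March, 1857 falls on the same weekday: Friday.

Friday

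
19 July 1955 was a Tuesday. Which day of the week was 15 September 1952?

Count forward from the earlier date (September 15, 1952) to the later (July 19, 1955):
Day-of-year of September 15, 1952: 259.
Day-of-year of July 19, 1955: 200.
1952 has 366 days, so 366 − 259 = 107 days remain in 1952.
Full years: 1953: 365; 1954: 365. Sum = 730.
Total: 107 + 730 + 200 = 1037 days.
1037 mod 7 = 1, so 1 day before Tuesday is Monday.

Monday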